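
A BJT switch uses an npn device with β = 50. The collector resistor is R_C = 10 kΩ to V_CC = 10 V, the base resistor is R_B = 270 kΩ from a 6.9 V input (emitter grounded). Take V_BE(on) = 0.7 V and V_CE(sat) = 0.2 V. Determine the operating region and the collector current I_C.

Assume active: I_B = (6.9 − 0.7)/270 = 0.023 mA, giving I_C = β·I_B = 1.15 mA.
But then V_CE = 10 − 1.15×10 = -1.48 V < V_CE(sat) = 0.2 V — impossible in the active region.
So the transistor is saturated. With V_CE = 0.2 V, I_C = (V_CC − 0.2)/R_C = 9.8/10 = 0.98 mA.
Check: β·I_B = 1.15 mA > I_C = 0.98 mA, confirming saturation.

saturation; I_C ≈ 0.98 mA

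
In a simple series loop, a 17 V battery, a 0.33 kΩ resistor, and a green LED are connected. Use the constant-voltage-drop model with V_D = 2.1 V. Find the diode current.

I ≈ 45 mA

KVL around the loop: 17 = V_D + I·R = 2.1 + I × 0.33 kΩ.
So I = (17 − 2.1) / 0.33 kΩ = 14.9 / 0.33 = 45.2 mA.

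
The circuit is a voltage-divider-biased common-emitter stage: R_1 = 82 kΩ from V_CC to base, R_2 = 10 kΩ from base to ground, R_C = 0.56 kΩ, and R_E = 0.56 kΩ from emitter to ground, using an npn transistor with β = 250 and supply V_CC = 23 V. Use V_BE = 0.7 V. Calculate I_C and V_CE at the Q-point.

I_C ≈ 3 mA, V_CE ≈ 20 V

Thevenize the base divider: V_Th = V_CC·R_2/(R_1+R_2) = 23×10/92 = 2.5 V, R_Th = R_1‖R_2 = 8.91 kΩ.
Base-emitter loop: V_Th = I_B·R_Th + V_BE + (β+1)I_B·R_E, so I_B = (2.5 − 0.7) / (8.91 + 251×0.56) = 0.012 mA.
I_C = β·I_B = 250×0.012 = 3.01 mA, and I_E = (β+1)I_B = 3.02 mA.
V_CE = V_CC − I_C·R_C − I_E·R_E = 23 − 3.01×0.56 − 3.02×0.56 = 19.6 V.
V_CE = 19.6 V > 0.2 V confirms active-region operation.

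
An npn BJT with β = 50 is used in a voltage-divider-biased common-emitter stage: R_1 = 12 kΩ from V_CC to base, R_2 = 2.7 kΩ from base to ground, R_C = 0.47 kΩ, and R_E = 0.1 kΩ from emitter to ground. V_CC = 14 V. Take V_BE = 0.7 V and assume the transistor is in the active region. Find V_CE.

V_CE ≈ 6.7 V

Thevenize the base divider: V_Th = V_CC·R_2/(R_1+R_2) = 14×2.7/14.7 = 2.57 V, R_Th = R_1‖R_2 = 2.2 kΩ.
Base-emitter loop: V_Th = I_B·R_Th + V_BE + (β+1)I_B·R_E, so I_B = (2.57 − 0.7) / (2.2 + 51×0.1) = 0.256 mA.
I_C = β·I_B = 50×0.256 = 12.8 mA, and I_E = (β+1)I_B = 13.1 mA.
V_CE = V_CC − I_C·R_C − I_E·R_E = 14 − 12.8×0.47 − 13.1×0.1 = 6.67 V.
V_CE = 6.67 V > 0.2 V confirms active-region operation.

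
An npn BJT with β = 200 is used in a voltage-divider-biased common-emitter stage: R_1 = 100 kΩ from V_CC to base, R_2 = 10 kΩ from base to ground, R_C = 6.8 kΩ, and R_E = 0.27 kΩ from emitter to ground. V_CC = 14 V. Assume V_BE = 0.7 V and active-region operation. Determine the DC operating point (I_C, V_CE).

Thevenize the base divider: V_Th = V_CC·R_2/(R_1+R_2) = 14×10/110 = 1.27 V, R_Th = R_1‖R_2 = 9.09 kΩ.
Base-emitter loop: V_Th = I_B·R_Th + V_BE + (β+1)I_B·R_E, so I_B = (1.27 − 0.7) / (9.09 + 201×0.27) = 0.00904 mA.
I_C = β·I_B = 200×0.00904 = 1.81 mA, and I_E = (β+1)I_B = 1.82 mA.
V_CE = V_CC − I_C·R_C − I_E·R_E = 14 − 1.81×6.8 − 1.82×0.27 = 1.22 V.
V_CE = 1.22 V > 0.2 V confirms active-region operation.

I_C ≈ 1.8 mA, V_CE ≈ 1.2 V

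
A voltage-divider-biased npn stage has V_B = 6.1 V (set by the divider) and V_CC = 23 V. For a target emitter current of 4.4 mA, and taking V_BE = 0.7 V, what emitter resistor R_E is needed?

V_E = V_B − V_BE = 6.1 − 0.7 = 5.4 V.
R_E = V_E / I_E = 5.4 / 4.4 = 1.23 kΩ.

R_E ≈ 1.2 kΩ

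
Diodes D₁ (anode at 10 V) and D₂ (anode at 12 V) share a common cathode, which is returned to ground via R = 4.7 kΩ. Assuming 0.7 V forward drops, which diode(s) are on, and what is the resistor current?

Assume both conduct. Then node N would need to be at both 10−0.7 = 9.3 V and 12−0.7 = 11.3 V, which is impossible.
Assume only D₂ conducts: V_N = 12 − 0.7 = 11.3 V, so I_R = 11.3/4.7 = 2.4 mA.
Check D₁: its anode-to-cathode voltage is 10 − 11.3 = -1.3 V < 0.7 V, so it is off. The assumption is consistent.

Only D₂ conducts; I_R ≈ 2.4 mA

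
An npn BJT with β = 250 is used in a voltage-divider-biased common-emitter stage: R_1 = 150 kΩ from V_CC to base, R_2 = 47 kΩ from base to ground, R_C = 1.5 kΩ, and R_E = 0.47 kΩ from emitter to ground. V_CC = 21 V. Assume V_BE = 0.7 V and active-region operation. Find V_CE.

V_CE ≈ 7.2 V

Thevenize the base divider: V_Th = V_CC·R_2/(R_1+R_2) = 21×47/197 = 5.01 V, R_Th = R_1‖R_2 = 35.8 kΩ.
Base-emitter loop: V_Th = I_B·R_Th + V_BE + (β+1)I_B·R_E, so I_B = (5.01 − 0.7) / (35.8 + 251×0.47) = 0.028 mA.
I_C = β·I_B = 250×0.028 = 7.01 mA, and I_E = (β+1)I_B = 7.04 mA.
V_CE = V_CC − I_C·R_C − I_E·R_E = 21 − 7.01×1.5 − 7.04×0.47 = 7.18 V.
V_CE = 7.18 V > 0.2 V confirms active-region operation.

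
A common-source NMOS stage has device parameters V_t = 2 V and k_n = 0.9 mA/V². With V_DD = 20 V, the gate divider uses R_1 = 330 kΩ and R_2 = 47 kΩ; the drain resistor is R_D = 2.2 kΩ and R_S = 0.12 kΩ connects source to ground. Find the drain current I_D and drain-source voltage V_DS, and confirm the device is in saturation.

I_D ≈ 0.1 mA, V_DS ≈ 20 V

V_G = V_DD·R_2/(R_1+R_2) = 20×47/377 = 2.49 V.
Assume saturation: I_D = (k_n/2)(V_GS − V_t)² with V_GS = V_G − I_D·R_S = 2.49 − 0.12·I_D.
Substituting gives 0.00648·I_D² − 1.05·I_D + 0.11 = 0, with roots I_D = 0.104 or 162 mA.
The root I_D = 162 mA gives V_GS = -17 V ≤ V_t, so take I_D = 0.104 mA.
Then V_GS = 2.48 V and V_DS = V_DD − I_D(R_D+R_S) = 20 − 0.104×2.32 = 19.8 V.
Saturation requires V_DS ≥ V_GS − V_t = 0.481 V; 19.8 ≥ 0.481 ✓.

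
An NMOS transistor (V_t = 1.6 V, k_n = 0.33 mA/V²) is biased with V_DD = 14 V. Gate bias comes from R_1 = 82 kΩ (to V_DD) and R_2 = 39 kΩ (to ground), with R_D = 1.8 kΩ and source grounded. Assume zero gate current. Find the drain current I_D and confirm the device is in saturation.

V_G = V_DD·R_2/(R_1+R_2) = 14×39/121 = 4.51 V. With the source grounded, V_GS = V_G = 4.51 V.
Assume saturation: I_D = (k_n/2)(V_GS − V_t)² = (0.33/2)×(4.51 − 1.6)² = 0.165×2.91² = 1.4 mA.
V_DS = V_DD − I_D·R_D = 14 − 1.4×1.8 = 11.5 V.
Saturation requires V_DS ≥ V_GS − V_t = 2.91 V; 11.5 ≥ 2.91 ✓.

I_D ≈ 1.4 mA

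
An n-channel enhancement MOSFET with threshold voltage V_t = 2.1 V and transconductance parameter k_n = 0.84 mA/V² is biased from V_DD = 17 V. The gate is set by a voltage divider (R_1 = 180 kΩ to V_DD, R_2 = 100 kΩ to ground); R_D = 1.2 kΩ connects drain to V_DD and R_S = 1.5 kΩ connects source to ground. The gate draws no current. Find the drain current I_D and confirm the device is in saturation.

V_G = V_DD·R_2/(R_1+R_2) = 17×100/280 = 6.07 V.
Assume saturation: I_D = (k_n/2)(V_GS − V_t)² with V_GS = V_G − I_D·R_S = 6.07 − 1.5·I_D.
Substituting gives 0.945·I_D² − 6·I_D + 6.62 = 0, with roots I_D = 1.42 or 4.93 mA.
The root I_D = 4.93 mA gives V_GS = -1.33 V ≤ V_t, so take I_D = 1.42 mA.
Then V_GS = 3.94 V and V_DS = V_DD − I_D(R_D+R_S) = 17 − 1.42×2.7 = 13.2 V.
Saturation requires V_DS ≥ V_GS − V_t = 1.84 V; 13.2 ≥ 1.84 ✓.

I_D ≈ 1.4 mA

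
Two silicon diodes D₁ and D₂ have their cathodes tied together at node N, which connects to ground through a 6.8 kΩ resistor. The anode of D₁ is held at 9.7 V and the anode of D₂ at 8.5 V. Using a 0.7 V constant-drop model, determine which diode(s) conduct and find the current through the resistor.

Only D₁ conducts; I_R ≈ 1.3 mA

Assume both conduct. Then node N would need to be at both 9.7−0.7 = 9 V and 8.5−0.7 = 7.8 V, which is impossible.
Assume only D₁ conducts: V_N = 9.7 − 0.7 = 9 V, so I_R = 9/6.8 = 1.32 mA.
Check D₂: its anode-to-cathode voltage is 8.5 − 9 = -0.5 V < 0.7 V, so it is off. The assumption is consistent.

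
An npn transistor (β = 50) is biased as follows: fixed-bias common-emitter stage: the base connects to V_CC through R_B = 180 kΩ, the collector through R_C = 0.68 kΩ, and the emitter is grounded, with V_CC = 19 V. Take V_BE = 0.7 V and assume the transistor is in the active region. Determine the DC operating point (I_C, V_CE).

Base loop: V_CC = I_B·R_B + V_BE, so I_B = (19 − 0.7)/180 kΩ = 0.102 mA.
In the active region I_C = β·I_B = 50 × 0.102 = 5.08 mA.
Collector loop: V_CE = V_CC − I_C·R_C = 19 − 5.08×0.68 = 15.5 V.
Since V_CE = 15.5 V > V_CE(sat) ≈ 0.2 V, the transistor is in the active region as assumed.

I_C ≈ 5.1 mA, V_CE ≈ 16 V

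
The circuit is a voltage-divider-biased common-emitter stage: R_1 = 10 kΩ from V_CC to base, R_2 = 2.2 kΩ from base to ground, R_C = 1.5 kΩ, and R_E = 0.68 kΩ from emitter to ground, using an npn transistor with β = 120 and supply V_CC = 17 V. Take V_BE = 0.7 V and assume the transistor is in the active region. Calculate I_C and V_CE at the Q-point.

Thevenize the base divider: V_Th = V_CC·R_2/(R_1+R_2) = 17×2.2/12.2 = 3.07 V, R_Th = R_1‖R_2 = 1.8 kΩ.
Base-emitter loop: V_Th = I_B·R_Th + V_BE + (β+1)I_B·R_E, so I_B = (3.07 − 0.7) / (1.8 + 121×0.68) = 0.0281 mA.
I_C = β·I_B = 120×0.0281 = 3.38 mA, and I_E = (β+1)I_B = 3.4 mA.
V_CE = V_CC − I_C·R_C − I_E·R_E = 17 − 3.38×1.5 − 3.4×0.68 = 9.62 V.
V_CE = 9.62 V > 0.2 V confirms active-region operation.

I_C ≈ 3.4 mA, V_CE ≈ 9.6 V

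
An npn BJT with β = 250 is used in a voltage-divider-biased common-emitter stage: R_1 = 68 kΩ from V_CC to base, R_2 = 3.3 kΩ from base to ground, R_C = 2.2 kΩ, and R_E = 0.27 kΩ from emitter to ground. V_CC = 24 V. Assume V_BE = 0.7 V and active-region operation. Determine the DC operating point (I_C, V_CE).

Thevenize the base divider: V_Th = V_CC·R_2/(R_1+R_2) = 24×3.3/71.3 = 1.11 V, R_Th = R_1‖R_2 = 3.15 kΩ.
Base-emitter loop: V_Th = I_B·R_Th + V_BE + (β+1)I_B·R_E, so I_B = (1.11 − 0.7) / (3.15 + 251×0.27) = 0.00579 mA.
I_C = β·I_B = 250×0.00579 = 1.45 mA, and I_E = (β+1)I_B = 1.45 mA.
V_CE = V_CC − I_C·R_C − I_E·R_E = 24 − 1.45×2.2 − 1.45×0.27 = 20.4 V.
V_CE = 20.4 V > 0.2 V confirms active-region operation.

I_C ≈ 1.4 mA, V_CE ≈ 20 V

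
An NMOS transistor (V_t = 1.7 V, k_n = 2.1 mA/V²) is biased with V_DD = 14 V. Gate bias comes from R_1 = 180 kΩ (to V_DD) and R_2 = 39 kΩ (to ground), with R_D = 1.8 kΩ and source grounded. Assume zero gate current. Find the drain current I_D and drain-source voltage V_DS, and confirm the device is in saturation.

I_D ≈ 0.66 mA, V_DS ≈ 13 V

V_G = V_DD·R_2/(R_1+R_2) = 14×39/219 = 2.49 V. With the source grounded, V_GS = V_G = 2.49 V.
Assume saturation: I_D = (k_n/2)(V_GS − V_t)² = (2.1/2)×(2.49 − 1.7)² = 1.05×0.793² = 0.661 mA.
V_DS = V_DD − I_D·R_D = 14 − 0.661×1.8 = 12.8 V.
Saturation requires V_DS ≥ V_GS − V_t = 0.793 V; 12.8 ≥ 0.793 ✓.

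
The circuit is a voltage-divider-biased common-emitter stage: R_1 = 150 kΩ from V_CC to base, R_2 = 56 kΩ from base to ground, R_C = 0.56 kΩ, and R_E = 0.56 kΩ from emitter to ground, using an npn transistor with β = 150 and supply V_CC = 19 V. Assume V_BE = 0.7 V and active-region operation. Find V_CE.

V_CE ≈ 13 V

Thevenize the base divider: V_Th = V_CC·R_2/(R_1+R_2) = 19×56/206 = 5.17 V, R_Th = R_1‖R_2 = 40.8 kΩ.
Base-emitter loop: V_Th = I_B·R_Th + V_BE + (β+1)I_B·R_E, so I_B = (5.17 − 0.7) / (40.8 + 151×0.56) = 0.0356 mA.
I_C = β·I_B = 150×0.0356 = 5.34 mA, and I_E = (β+1)I_B = 5.38 mA.
V_CE = V_CC − I_C·R_C − I_E·R_E = 19 − 5.34×0.56 − 5.38×0.56 = 13 V.
V_CE = 13 V > 0.2 V confirms active-region operation.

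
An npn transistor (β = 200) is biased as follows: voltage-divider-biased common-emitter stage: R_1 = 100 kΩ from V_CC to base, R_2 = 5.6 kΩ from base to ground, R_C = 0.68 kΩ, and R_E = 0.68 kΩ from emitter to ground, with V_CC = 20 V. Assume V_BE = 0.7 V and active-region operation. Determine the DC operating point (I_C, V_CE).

I_C ≈ 0.51 mA, V_CE ≈ 19 V

Thevenize the base divider: V_Th = V_CC·R_2/(R_1+R_2) = 20×5.6/106 = 1.06 V, R_Th = R_1‖R_2 = 5.3 kΩ.
Base-emitter loop: V_Th = I_B·R_Th + V_BE + (β+1)I_B·R_E, so I_B = (1.06 − 0.7) / (5.3 + 201×0.68) = 0.00254 mA.
I_C = β·I_B = 200×0.00254 = 0.508 mA, and I_E = (β+1)I_B = 0.51 mA.
V_CE = V_CC − I_C·R_C − I_E·R_E = 20 − 0.508×0.68 − 0.51×0.68 = 19.3 V.
V_CE = 19.3 V > 0.2 V confirms active-region operation.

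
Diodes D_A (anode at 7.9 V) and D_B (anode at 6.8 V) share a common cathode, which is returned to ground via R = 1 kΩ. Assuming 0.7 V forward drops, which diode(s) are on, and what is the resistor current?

Only D_A conducts; I_R ≈ 7.2 mA

Assume both conduct. Then node N would need to be at both 7.9−0.7 = 7.2 V and 6.8−0.7 = 6.1 V, which is impossible.
Assume only D_A conducts: V_N = 7.9 − 0.7 = 7.2 V, so I_R = 7.2/1 = 7.2 mA.
Check D_B: its anode-to-cathode voltage is 6.8 − 7.2 = -0.4 V < 0.7 V, so it is off. The assumption is consistent.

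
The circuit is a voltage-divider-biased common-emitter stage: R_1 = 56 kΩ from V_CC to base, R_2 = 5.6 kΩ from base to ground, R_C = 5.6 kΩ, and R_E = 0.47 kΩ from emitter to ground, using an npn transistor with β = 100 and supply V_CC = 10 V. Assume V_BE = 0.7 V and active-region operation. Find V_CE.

V_CE ≈ 7.6 V

Thevenize the base divider: V_Th = V_CC·R_2/(R_1+R_2) = 10×5.6/61.6 = 0.909 V, R_Th = R_1‖R_2 = 5.09 kΩ.
Base-emitter loop: V_Th = I_B·R_Th + V_BE + (β+1)I_B·R_E, so I_B = (0.909 − 0.7) / (5.09 + 101×0.47) = 0.00398 mA.
I_C = β·I_B = 100×0.00398 = 0.398 mA, and I_E = (β+1)I_B = 0.402 mA.
V_CE = V_CC − I_C·R_C − I_E·R_E = 10 − 0.398×5.6 − 0.402×0.47 = 7.58 V.
V_CE = 7.58 V > 0.2 V confirms active-region operation.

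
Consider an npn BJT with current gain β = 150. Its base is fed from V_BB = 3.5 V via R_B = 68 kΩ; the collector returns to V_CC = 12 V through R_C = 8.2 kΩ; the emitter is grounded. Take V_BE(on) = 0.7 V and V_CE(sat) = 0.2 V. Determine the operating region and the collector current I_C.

Assume active: I_B = (3.5 − 0.7)/68 = 0.0412 mA, giving I_C = β·I_B = 6.18 mA.
But then V_CE = 12 − 6.18×8.2 = -38.6 V < V_CE(sat) = 0.2 V — impossible in the active region.
So the transistor is saturated. With V_CE = 0.2 V, I_C = (V_CC − 0.2)/R_C = 11.8/8.2 = 1.44 mA.
Check: β·I_B = 6.18 mA > I_C = 1.44 mA, confirming saturation.

saturation; I_C ≈ 1.4 mA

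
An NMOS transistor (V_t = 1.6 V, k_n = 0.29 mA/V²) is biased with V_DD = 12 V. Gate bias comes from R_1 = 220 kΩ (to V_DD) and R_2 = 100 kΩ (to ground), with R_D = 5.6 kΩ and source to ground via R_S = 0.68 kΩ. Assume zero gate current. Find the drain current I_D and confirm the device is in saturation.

I_D ≈ 0.48 mA

V_G = V_DD·R_2/(R_1+R_2) = 12×100/320 = 3.75 V.
Assume saturation: I_D = (k_n/2)(V_GS − V_t)² with V_GS = V_G − I_D·R_S = 3.75 − 0.68·I_D.
Substituting gives 0.067·I_D² − 1.42·I_D + 0.67 = 0, with roots I_D = 0.482 or 20.8 mA.
The root I_D = 20.8 mA gives V_GS = -10.4 V ≤ V_t, so take I_D = 0.482 mA.
Then V_GS = 3.42 V and V_DS = V_DD − I_D(R_D+R_S) = 12 − 0.482×6.28 = 8.98 V.
Saturation requires V_DS ≥ V_GS − V_t = 1.82 V; 8.98 ≥ 1.82 ✓.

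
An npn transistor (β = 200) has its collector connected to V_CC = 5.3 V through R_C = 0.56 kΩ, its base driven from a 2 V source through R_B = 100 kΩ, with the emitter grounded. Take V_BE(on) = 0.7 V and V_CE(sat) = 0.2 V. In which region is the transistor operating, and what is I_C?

Assume active. Base-emitter loop: I_B = (V_BB − V_BE)/R_B = (2 − 0.7)/100 = 0.013 mA.
I_C = β·I_B = 200×0.013 = 2.6 mA.
V_CE = V_CC − I_C·R_C = 5.3 − 2.6×0.56 = 3.84 V > V_CE(sat), so the active-region assumption holds.

active; I_C ≈ 2.6 mA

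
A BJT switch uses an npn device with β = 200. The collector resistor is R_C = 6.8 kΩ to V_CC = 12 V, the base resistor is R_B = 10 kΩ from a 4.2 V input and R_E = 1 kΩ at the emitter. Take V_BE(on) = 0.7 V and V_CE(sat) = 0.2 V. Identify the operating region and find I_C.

saturation; I_C ≈ 1.5 mA

Assume active: I_B = (4.2 − 0.7)/(10 + 201×1) = 0.0166 mA, I_C = β·I_B = 3.32 mA.
Then V_CE = 12 − 3.32×6.8 − 3.33×1 = -13.9 V < 0.2 V — the active assumption fails.
Re-solve with V_CE = 0.2 V. KCL at the emitter: V_E/R_E = (V_BB−0.7−V_E)/R_B + (V_CC−0.2−V_E)/R_C, giving V_E = 1.67 V.
I_C = (V_CC − 0.2 − V_E)/R_C = (11.8 − 1.67)/6.8 = 1.49 mA.
Check: I_B = (3.5 − 1.67)/10 = 0.183 mA, and β·I_B = 36.6 mA > I_C, confirming saturation.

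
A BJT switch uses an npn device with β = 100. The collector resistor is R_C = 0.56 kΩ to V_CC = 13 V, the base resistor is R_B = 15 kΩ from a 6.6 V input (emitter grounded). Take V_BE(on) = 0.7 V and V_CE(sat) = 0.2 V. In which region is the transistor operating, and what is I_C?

saturation; I_C ≈ 23 mA

Assume active: I_B = (6.6 − 0.7)/15 = 0.393 mA, giving I_C = β·I_B = 39.3 mA.
But then V_CE = 13 − 39.3×0.56 = -9.03 V < V_CE(sat) = 0.2 V — impossible in the active region.
So the transistor is saturated. With V_CE = 0.2 V, I_C = (V_CC − 0.2)/R_C = 12.8/0.56 = 22.9 mA.
Check: β·I_B = 39.3 mA > I_C = 22.9 mA, confirming saturation.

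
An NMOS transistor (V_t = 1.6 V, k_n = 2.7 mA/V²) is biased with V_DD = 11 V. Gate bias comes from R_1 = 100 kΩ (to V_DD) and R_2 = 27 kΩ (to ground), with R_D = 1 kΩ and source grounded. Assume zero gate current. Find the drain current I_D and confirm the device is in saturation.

V_G = V_DD·R_2/(R_1+R_2) = 11×27/127 = 2.34 V. With the source grounded, V_GS = V_G = 2.34 V.
Assume saturation: I_D = (k_n/2)(V_GS − V_t)² = (2.7/2)×(2.34 − 1.6)² = 1.35×0.739² = 0.736 mA.
V_DS = V_DD − I_D·R_D = 11 − 0.736×1 = 10.3 V.
Saturation requires V_DS ≥ V_GS − V_t = 0.739 V; 10.3 ≥ 0.739 ✓.

I_D ≈ 0.74 mA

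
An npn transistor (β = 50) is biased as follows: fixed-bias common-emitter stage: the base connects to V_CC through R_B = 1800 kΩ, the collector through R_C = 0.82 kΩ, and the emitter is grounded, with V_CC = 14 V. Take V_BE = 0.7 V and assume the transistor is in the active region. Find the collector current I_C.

Base loop: V_CC = I_B·R_B + V_BE, so I_B = (14 − 0.7)/1800 kΩ = 0.00739 mA.
In the active region I_C = β·I_B = 50 × 0.00739 = 0.369 mA.
Collector loop: V_CE = V_CC − I_C·R_C = 14 − 0.369×0.82 = 13.7 V.
Since V_CE = 13.7 V > V_CE(sat) ≈ 0.2 V, the transistor is in the active region as assumed.

I_C ≈ 0.37 mA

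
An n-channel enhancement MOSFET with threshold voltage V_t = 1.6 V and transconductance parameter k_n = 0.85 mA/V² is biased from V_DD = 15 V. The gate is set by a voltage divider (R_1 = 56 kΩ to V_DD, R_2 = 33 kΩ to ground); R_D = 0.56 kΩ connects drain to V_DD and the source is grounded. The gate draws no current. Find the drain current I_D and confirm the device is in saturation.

V_G = V_DD·R_2/(R_1+R_2) = 15×33/89 = 5.56 V. With the source grounded, V_GS = V_G = 5.56 V.
Assume saturation: I_D = (k_n/2)(V_GS − V_t)² = (0.85/2)×(5.56 − 1.6)² = 0.425×3.96² = 6.67 mA.
V_DS = V_DD − I_D·R_D = 15 − 6.67×0.56 = 11.3 V.
Saturation requires V_DS ≥ V_GS − V_t = 3.96 V; 11.3 ≥ 3.96 ✓.

I_D ≈ 6.7 mA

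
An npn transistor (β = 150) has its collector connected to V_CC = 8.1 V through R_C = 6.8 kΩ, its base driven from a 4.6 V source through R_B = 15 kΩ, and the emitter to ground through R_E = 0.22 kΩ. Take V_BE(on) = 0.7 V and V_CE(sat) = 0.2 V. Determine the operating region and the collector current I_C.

saturation; I_C ≈ 1.1 mA

Assume active: I_B = (4.6 − 0.7)/(15 + 151×0.22) = 0.0809 mA, I_C = β·I_B = 12.1 mA.
Then V_CE = 8.1 − 12.1×6.8 − 12.2×0.22 = -77.1 V < 0.2 V — the active assumption fails.
Re-solve with V_CE = 0.2 V. KCL at the emitter: V_E/R_E = (V_BB−0.7−V_E)/R_B + (V_CC−0.2−V_E)/R_C, giving V_E = 0.299 V.
I_C = (V_CC − 0.2 − V_E)/R_C = (7.9 − 0.299)/6.8 = 1.12 mA.
Check: I_B = (3.9 − 0.299)/15 = 0.24 mA, and β·I_B = 36 mA > I_C, confirming saturation.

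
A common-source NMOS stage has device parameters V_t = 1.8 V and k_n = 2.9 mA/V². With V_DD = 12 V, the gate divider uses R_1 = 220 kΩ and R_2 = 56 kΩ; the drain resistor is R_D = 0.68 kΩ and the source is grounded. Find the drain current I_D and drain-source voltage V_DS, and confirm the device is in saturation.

I_D ≈ 0.58 mA, V_DS ≈ 12 V

V_G = V_DD·R_2/(R_1+R_2) = 12×56/276 = 2.43 V. With the source grounded, V_GS = V_G = 2.43 V.
Assume saturation: I_D = (k_n/2)(V_GS − V_t)² = (2.9/2)×(2.43 − 1.8)² = 1.45×0.635² = 0.584 mA.
V_DS = V_DD − I_D·R_D = 12 − 0.584×0.68 = 11.6 V.
Saturation requires V_DS ≥ V_GS − V_t = 0.635 V; 11.6 ≥ 0.635 ✓.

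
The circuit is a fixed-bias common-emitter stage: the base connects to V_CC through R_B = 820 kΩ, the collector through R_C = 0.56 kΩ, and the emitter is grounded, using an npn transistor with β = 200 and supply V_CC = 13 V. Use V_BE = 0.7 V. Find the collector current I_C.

I_C ≈ 3 mA

Base loop: V_CC = I_B·R_B + V_BE, so I_B = (13 − 0.7)/820 kΩ = 0.015 mA.
In the active region I_C = β·I_B = 200 × 0.015 = 3 mA.
Collector loop: V_CE = V_CC − I_C·R_C = 13 − 3×0.56 = 11.3 V.
Since V_CE = 11.3 V > V_CE(sat) ≈ 0.2 V, the transistor is in the active region as assumed.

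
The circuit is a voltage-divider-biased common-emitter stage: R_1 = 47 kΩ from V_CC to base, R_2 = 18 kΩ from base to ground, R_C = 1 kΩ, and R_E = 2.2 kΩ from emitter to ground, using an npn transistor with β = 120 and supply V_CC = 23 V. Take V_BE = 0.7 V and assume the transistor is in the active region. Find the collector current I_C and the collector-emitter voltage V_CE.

I_C ≈ 2.4 mA, V_CE ≈ 15 V

Thevenize the base divider: V_Th = V_CC·R_2/(R_1+R_2) = 23×18/65 = 6.37 V, R_Th = R_1‖R_2 = 13 kΩ.
Base-emitter loop: V_Th = I_B·R_Th + V_BE + (β+1)I_B·R_E, so I_B = (6.37 − 0.7) / (13 + 121×2.2) = 0.0203 mA.
I_C = β·I_B = 120×0.0203 = 2.44 mA, and I_E = (β+1)I_B = 2.46 mA.
V_CE = V_CC − I_C·R_C − I_E·R_E = 23 − 2.44×1 − 2.46×2.2 = 15.2 V.
V_CE = 15.2 V > 0.2 V confirms active-region operation.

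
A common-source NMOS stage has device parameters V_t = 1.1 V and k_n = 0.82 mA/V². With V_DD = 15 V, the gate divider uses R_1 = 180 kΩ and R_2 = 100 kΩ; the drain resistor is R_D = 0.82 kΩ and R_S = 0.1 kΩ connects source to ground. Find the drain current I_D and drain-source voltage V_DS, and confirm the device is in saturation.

I_D ≈ 5.6 mA, V_DS ≈ 9.8 V

V_G = V_DD·R_2/(R_1+R_2) = 15×100/280 = 5.36 V.
Assume saturation: I_D = (k_n/2)(V_GS − V_t)² with V_GS = V_G − I_D·R_S = 5.36 − 0.1·I_D.
Substituting gives 0.0041·I_D² − 1.35·I_D + 7.43 = 0, with roots I_D = 5.6 or 323 mA.
The root I_D = 323 mA gives V_GS = -27 V ≤ V_t, so take I_D = 5.6 mA.
Then V_GS = 4.8 V and V_DS = V_DD − I_D(R_D+R_S) = 15 − 5.6×0.92 = 9.85 V.
Saturation requires V_DS ≥ V_GS − V_t = 3.7 V; 9.85 ≥ 3.7 ✓.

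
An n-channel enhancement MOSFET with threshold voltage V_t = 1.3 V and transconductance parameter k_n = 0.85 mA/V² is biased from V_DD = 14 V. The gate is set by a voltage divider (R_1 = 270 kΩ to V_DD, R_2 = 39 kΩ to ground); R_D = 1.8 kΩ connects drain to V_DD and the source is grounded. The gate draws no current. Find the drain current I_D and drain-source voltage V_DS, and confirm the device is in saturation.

V_G = V_DD·R_2/(R_1+R_2) = 14×39/309 = 1.77 V. With the source grounded, V_GS = V_G = 1.77 V.
Assume saturation: I_D = (k_n/2)(V_GS − V_t)² = (0.85/2)×(1.77 − 1.3)² = 0.425×0.467² = 0.0927 mA.
V_DS = V_DD − I_D·R_D = 14 − 0.0927×1.8 = 13.8 V.
Saturation requires V_DS ≥ V_GS − V_t = 0.467 V; 13.8 ≥ 0.467 ✓.

I_D ≈ 0.093 mA, V_DS ≈ 14 V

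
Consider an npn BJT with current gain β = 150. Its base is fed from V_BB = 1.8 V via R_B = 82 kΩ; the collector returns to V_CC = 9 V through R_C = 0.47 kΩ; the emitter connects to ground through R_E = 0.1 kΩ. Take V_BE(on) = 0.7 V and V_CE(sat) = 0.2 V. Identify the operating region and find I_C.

active; I_C ≈ 1.7 mA

Assume active. Base-emitter loop: I_B = (V_BB − V_BE)/(R_B + (β+1)R_E) = (1.8 − 0.7)/(82 + 151×0.1) = 0.0113 mA.
I_C = β·I_B = 150×0.0113 = 1.7 mA.
V_CE = V_CC − I_C·R_C − I_E·R_E = 9 − 1.7×0.47 − 1.71×0.1 = 8.03 V > V_CE(sat), so the active-region assumption holds.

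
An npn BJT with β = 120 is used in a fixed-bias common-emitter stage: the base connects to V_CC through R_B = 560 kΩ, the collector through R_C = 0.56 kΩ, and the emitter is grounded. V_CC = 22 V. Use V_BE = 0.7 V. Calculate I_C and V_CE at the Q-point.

Base loop: V_CC = I_B·R_B + V_BE, so I_B = (22 − 0.7)/560 kΩ = 0.038 mA.
In the active region I_C = β·I_B = 120 × 0.038 = 4.56 mA.
Collector loop: V_CE = V_CC − I_C·R_C = 22 − 4.56×0.56 = 19.4 V.
Since V_CE = 19.4 V > V_CE(sat) ≈ 0.2 V, the transistor is in the active region as assumed.

I_C ≈ 4.6 mA, V_CE ≈ 19 V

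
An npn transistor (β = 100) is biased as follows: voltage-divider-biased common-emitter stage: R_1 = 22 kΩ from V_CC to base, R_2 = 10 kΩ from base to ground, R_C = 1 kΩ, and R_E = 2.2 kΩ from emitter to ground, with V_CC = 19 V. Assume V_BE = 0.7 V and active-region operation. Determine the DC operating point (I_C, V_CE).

I_C ≈ 2.3 mA, V_CE ≈ 12 V

Thevenize the base divider: V_Th = V_CC·R_2/(R_1+R_2) = 19×10/32 = 5.94 V, R_Th = R_1‖R_2 = 6.88 kΩ.
Base-emitter loop: V_Th = I_B·R_Th + V_BE + (β+1)I_B·R_E, so I_B = (5.94 − 0.7) / (6.88 + 101×2.2) = 0.0229 mA.
I_C = β·I_B = 100×0.0229 = 2.29 mA, and I_E = (β+1)I_B = 2.31 mA.
V_CE = V_CC − I_C·R_C − I_E·R_E = 19 − 2.29×1 − 2.31×2.2 = 11.6 V.
V_CE = 11.6 V > 0.2 V confirms active-region operation.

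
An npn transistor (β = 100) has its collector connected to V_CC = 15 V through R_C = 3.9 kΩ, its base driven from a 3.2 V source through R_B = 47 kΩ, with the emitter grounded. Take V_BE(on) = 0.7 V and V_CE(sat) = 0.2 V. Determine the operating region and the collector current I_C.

saturation; I_C ≈ 3.8 mA

Assume active: I_B = (3.2 − 0.7)/47 = 0.0532 mA, giving I_C = β·I_B = 5.32 mA.
But then V_CE = 15 − 5.32×3.9 = -5.74 V < V_CE(sat) = 0.2 V — impossible in the active region.
So the transistor is saturated. With V_CE = 0.2 V, I_C = (V_CC − 0.2)/R_C = 14.8/3.9 = 3.79 mA.
Check: β·I_B = 5.32 mA > I_C = 3.79 mA, confirming saturation.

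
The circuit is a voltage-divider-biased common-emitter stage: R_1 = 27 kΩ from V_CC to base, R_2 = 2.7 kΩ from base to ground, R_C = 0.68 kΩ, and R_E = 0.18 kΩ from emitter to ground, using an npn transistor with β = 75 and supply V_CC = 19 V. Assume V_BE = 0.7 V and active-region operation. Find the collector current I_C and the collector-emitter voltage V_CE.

Thevenize the base divider: V_Th = V_CC·R_2/(R_1+R_2) = 19×2.7/29.7 = 1.73 V, R_Th = R_1‖R_2 = 2.45 kΩ.
Base-emitter loop: V_Th = I_B·R_Th + V_BE + (β+1)I_B·R_E, so I_B = (1.73 − 0.7) / (2.45 + 76×0.18) = 0.0637 mA.
I_C = β·I_B = 75×0.0637 = 4.78 mA, and I_E = (β+1)I_B = 4.84 mA.
V_CE = V_CC − I_C·R_C − I_E·R_E = 19 − 4.78×0.68 − 4.84×0.18 = 14.9 V.
V_CE = 14.9 V > 0.2 V confirms active-region operation.

I_C ≈ 4.8 mA, V_CE ≈ 15 V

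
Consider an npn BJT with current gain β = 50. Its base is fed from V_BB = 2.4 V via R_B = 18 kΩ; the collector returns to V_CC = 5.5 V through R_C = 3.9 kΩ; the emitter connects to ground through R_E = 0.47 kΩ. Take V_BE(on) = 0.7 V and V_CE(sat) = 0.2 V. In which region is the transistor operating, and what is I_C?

saturation; I_C ≈ 1.2 mA

Assume active: I_B = (2.4 − 0.7)/(18 + 51×0.47) = 0.0405 mA, I_C = β·I_B = 2.03 mA.
Then V_CE = 5.5 − 2.03×3.9 − 2.07×0.47 = -3.37 V < 0.2 V — the active assumption fails.
Re-solve with V_CE = 0.2 V. KCL at the emitter: V_E/R_E = (V_BB−0.7−V_E)/R_B + (V_CC−0.2−V_E)/R_C, giving V_E = 0.596 V.
I_C = (V_CC − 0.2 − V_E)/R_C = (5.3 − 0.596)/3.9 = 1.21 mA.
Check: I_B = (1.7 − 0.596)/18 = 0.0613 mA, and β·I_B = 3.07 mA > I_C, confirming saturation.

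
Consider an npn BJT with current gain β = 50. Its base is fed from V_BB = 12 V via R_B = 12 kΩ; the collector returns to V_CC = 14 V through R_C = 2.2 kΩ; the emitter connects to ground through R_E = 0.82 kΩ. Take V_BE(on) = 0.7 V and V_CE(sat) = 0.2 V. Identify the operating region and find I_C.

Assume active: I_B = (12 − 0.7)/(12 + 51×0.82) = 0.21 mA, I_C = β·I_B = 10.5 mA.
Then V_CE = 14 − 10.5×2.2 − 10.7×0.82 = -17.9 V < 0.2 V — the active assumption fails.
Re-solve with V_CE = 0.2 V. KCL at the emitter: V_E/R_E = (V_BB−0.7−V_E)/R_B + (V_CC−0.2−V_E)/R_C, giving V_E = 4.11 V.
I_C = (V_CC − 0.2 − V_E)/R_C = (13.8 − 4.11)/2.2 = 4.41 mA.
Check: I_B = (11.3 − 4.11)/12 = 0.6 mA, and β·I_B = 30 mA > I_C, confirming saturation.

saturation; I_C ≈ 4.4 mA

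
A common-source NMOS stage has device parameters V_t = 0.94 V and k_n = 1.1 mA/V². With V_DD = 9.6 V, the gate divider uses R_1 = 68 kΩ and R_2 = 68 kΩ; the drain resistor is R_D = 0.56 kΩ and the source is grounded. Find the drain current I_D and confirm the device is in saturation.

I_D ≈ 8.2 mA

V_G = V_DD·R_2/(R_1+R_2) = 9.6×68/136 = 4.8 V. With the source grounded, V_GS = V_G = 4.8 V.
Assume saturation: I_D = (k_n/2)(V_GS − V_t)² = (1.1/2)×(4.8 − 0.94)² = 0.55×3.86² = 8.19 mA.
V_DS = V_DD − I_D·R_D = 9.6 − 8.19×0.56 = 5.01 V.
Saturation requires V_DS ≥ V_GS − V_t = 3.86 V; 5.01 ≥ 3.86 ✓.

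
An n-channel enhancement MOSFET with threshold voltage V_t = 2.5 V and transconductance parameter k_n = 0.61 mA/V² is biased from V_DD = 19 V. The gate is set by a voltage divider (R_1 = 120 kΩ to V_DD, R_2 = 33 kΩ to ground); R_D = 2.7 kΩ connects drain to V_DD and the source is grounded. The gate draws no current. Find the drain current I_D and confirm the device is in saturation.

V_G = V_DD·R_2/(R_1+R_2) = 19×33/153 = 4.1 V. With the source grounded, V_GS = V_G = 4.1 V.
Assume saturation: I_D = (k_n/2)(V_GS − V_t)² = (0.61/2)×(4.1 − 2.5)² = 0.305×1.6² = 0.779 mA.
V_DS = V_DD − I_D·R_D = 19 − 0.779×2.7 = 16.9 V.
Saturation requires V_DS ≥ V_GS − V_t = 1.6 V; 16.9 ≥ 1.6 ✓.

I_D ≈ 0.78 mA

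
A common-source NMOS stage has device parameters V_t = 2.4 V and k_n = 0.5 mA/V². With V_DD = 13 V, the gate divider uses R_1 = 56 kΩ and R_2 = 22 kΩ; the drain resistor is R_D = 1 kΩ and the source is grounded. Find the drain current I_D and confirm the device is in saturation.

V_G = V_DD·R_2/(R_1+R_2) = 13×22/78 = 3.67 V. With the source grounded, V_GS = V_G = 3.67 V.
Assume saturation: I_D = (k_n/2)(V_GS − V_t)² = (0.5/2)×(3.67 − 2.4)² = 0.25×1.27² = 0.401 mA.
V_DS = V_DD − I_D·R_D = 13 − 0.401×1 = 12.6 V.
Saturation requires V_DS ≥ V_GS − V_t = 1.27 V; 12.6 ≥ 1.27 ✓.

I_D ≈ 0.4 mA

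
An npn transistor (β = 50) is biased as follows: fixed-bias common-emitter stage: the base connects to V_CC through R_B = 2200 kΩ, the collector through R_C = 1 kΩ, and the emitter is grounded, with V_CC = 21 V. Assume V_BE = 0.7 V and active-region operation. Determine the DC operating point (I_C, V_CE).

Base loop: V_CC = I_B·R_B + V_BE, so I_B = (21 − 0.7)/2200 kΩ = 0.00923 mA.
In the active region I_C = β·I_B = 50 × 0.00923 = 0.461 mA.
Collector loop: V_CE = V_CC − I_C·R_C = 21 − 0.461×1 = 20.5 V.
Since V_CE = 20.5 V > V_CE(sat) ≈ 0.2 V, the transistor is in the active region as assumed.

I_C ≈ 0.46 mA, V_CE ≈ 21 V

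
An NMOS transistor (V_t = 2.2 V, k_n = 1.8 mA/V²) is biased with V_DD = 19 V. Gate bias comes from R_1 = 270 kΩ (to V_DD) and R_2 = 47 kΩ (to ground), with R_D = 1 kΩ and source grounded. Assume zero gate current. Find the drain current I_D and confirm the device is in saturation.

V_G = V_DD·R_2/(R_1+R_2) = 19×47/317 = 2.82 V. With the source grounded, V_GS = V_G = 2.82 V.
Assume saturation: I_D = (k_n/2)(V_GS − V_t)² = (1.8/2)×(2.82 − 2.2)² = 0.9×0.617² = 0.343 mA.
V_DS = V_DD − I_D·R_D = 19 − 0.343×1 = 18.7 V.
Saturation requires V_DS ≥ V_GS − V_t = 0.617 V; 18.7 ≥ 0.617 ✓.

I_D ≈ 0.34 mA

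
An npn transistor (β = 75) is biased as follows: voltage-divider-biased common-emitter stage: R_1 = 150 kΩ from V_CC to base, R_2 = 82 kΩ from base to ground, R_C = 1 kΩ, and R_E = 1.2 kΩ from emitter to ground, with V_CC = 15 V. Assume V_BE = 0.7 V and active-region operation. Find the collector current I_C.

I_C ≈ 2.4 mA

Thevenize the base divider: V_Th = V_CC·R_2/(R_1+R_2) = 15×82/232 = 5.3 V, R_Th = R_1‖R_2 = 53 kΩ.
Base-emitter loop: V_Th = I_B·R_Th + V_BE + (β+1)I_B·R_E, so I_B = (5.3 − 0.7) / (53 + 76×1.2) = 0.0319 mA.
I_C = β·I_B = 75×0.0319 = 2.39 mA, and I_E = (β+1)I_B = 2.43 mA.
V_CE = V_CC − I_C·R_C − I_E·R_E = 15 − 2.39×1 − 2.43×1.2 = 9.7 V.
V_CE = 9.7 V > 0.2 V confirms active-region operation.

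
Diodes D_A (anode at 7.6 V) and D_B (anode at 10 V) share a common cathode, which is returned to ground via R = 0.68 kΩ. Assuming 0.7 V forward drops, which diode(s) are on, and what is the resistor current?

Only D_B conducts; I_R ≈ 14 mA

Assume both conduct. Then node N would need to be at both 7.6−0.7 = 6.9 V and 10−0.7 = 9.3 V, which is impossible.
Assume only D_B conducts: V_N = 10 − 0.7 = 9.3 V, so I_R = 9.3/0.68 = 13.7 mA.
Check D_A: its anode-to-cathode voltage is 7.6 − 9.3 = -1.7 V < 0.7 V, so it is off. The assumption is consistent.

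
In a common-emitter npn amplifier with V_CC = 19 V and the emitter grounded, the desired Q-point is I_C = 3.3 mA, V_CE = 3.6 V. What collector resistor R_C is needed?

R_C ≈ 4.7 kΩ

Collector loop: V_CC = I_C·R_C + V_CE.
R_C = (V_CC − V_CE)/I_C = (19 − 3.6)/3.3 = 4.67 kΩ.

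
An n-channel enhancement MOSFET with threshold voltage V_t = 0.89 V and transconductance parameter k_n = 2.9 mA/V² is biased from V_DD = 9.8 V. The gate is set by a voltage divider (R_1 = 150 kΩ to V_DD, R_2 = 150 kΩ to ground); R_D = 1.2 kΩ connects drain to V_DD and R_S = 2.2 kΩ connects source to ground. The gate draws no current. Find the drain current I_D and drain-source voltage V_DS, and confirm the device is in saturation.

V_G = V_DD·R_2/(R_1+R_2) = 9.8×150/300 = 4.9 V.
Assume saturation: I_D = (k_n/2)(V_GS − V_t)² with V_GS = V_G − I_D·R_S = 4.9 − 2.2·I_D.
Substituting gives 7.02·I_D² − 26.6·I_D + 23.3 = 0, with roots I_D = 1.38 or 2.41 mA.
The root I_D = 2.41 mA gives V_GS = -0.399 V ≤ V_t, so take I_D = 1.38 mA.
Then V_GS = 1.87 V and V_DS = V_DD − I_D(R_D+R_S) = 9.8 − 1.38×3.4 = 5.11 V.
Saturation requires V_DS ≥ V_GS − V_t = 0.975 V; 5.11 ≥ 0.975 ✓.

I_D ≈ 1.4 mA, V_DS ≈ 5.1 V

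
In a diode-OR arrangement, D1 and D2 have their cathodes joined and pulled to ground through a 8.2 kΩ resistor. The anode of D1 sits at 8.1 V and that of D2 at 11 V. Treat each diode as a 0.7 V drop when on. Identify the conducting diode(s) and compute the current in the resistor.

Only D2 conducts; I_R ≈ 1.3 mA

Assume both conduct. Then node N would need to be at both 8.1−0.7 = 7.4 V and 11−0.7 = 10.3 V, which is impossible.
Assume only D2 conducts: V_N = 11 − 0.7 = 10.3 V, so I_R = 10.3/8.2 = 1.26 mA.
Check D1: its anode-to-cathode voltage is 8.1 − 10.3 = -2.2 V < 0.7 V, so it is off. The assumption is consistent.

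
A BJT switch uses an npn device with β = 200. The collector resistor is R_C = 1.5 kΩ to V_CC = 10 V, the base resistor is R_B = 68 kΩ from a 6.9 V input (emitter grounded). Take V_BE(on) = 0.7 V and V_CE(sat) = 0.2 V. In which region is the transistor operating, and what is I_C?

saturation; I_C ≈ 6.5 mA

Assume active: I_B = (6.9 − 0.7)/68 = 0.0912 mA, giving I_C = β·I_B = 18.2 mA.
But then V_CE = 10 − 18.2×1.5 = -17.4 V < V_CE(sat) = 0.2 V — impossible in the active region.
So the transistor is saturated. With V_CE = 0.2 V, I_C = (V_CC − 0.2)/R_C = 9.8/1.5 = 6.53 mA.
Check: β·I_B = 18.2 mA > I_C = 6.53 mA, confirming saturation.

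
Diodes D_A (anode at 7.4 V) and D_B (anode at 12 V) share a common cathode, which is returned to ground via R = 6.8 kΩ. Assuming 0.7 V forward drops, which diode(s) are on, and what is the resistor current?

Only D_B conducts; I_R ≈ 1.7 mA

Assume both conduct. Then node N would need to be at both 7.4−0.7 = 6.7 V and 12−0.7 = 11.3 V, which is impossible.
Assume only D_B conducts: V_N = 12 − 0.7 = 11.3 V, so I_R = 11.3/6.8 = 1.66 mA.
Check D_A: its anode-to-cathode voltage is 7.4 − 11.3 = -3.9 V < 0.7 V, so it is off. The assumption is consistent.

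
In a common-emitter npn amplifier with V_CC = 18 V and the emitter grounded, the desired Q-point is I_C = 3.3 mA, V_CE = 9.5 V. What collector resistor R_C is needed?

R_C ≈ 2.6 kΩ

Collector loop: V_CC = I_C·R_C + V_CE.
R_C = (V_CC − V_CE)/I_C = (18 − 9.5)/3.3 = 2.58 kΩ.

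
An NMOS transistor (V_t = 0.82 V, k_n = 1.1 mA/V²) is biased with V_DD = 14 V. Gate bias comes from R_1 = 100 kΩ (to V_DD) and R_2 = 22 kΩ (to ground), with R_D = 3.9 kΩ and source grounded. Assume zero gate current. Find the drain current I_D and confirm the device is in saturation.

I_D ≈ 1.6 mA

V_G = V_DD·R_2/(R_1+R_2) = 14×22/122 = 2.52 V. With the source grounded, V_GS = V_G = 2.52 V.
Assume saturation: I_D = (k_n/2)(V_GS − V_t)² = (1.1/2)×(2.52 − 0.82)² = 0.55×1.7² = 1.6 mA.
V_DS = V_DD − I_D·R_D = 14 − 1.6×3.9 = 7.77 V.
Saturation requires V_DS ≥ V_GS − V_t = 1.7 V; 7.77 ≥ 1.7 ✓.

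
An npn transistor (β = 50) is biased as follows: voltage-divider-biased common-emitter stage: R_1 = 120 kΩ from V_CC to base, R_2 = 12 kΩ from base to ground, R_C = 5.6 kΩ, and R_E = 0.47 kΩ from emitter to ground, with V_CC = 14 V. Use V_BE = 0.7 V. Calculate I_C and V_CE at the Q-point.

I_C ≈ 0.82 mA, V_CE ≈ 9 V

Thevenize the base divider: V_Th = V_CC·R_2/(R_1+R_2) = 14×12/132 = 1.27 V, R_Th = R_1‖R_2 = 10.9 kΩ.
Base-emitter loop: V_Th = I_B·R_Th + V_BE + (β+1)I_B·R_E, so I_B = (1.27 − 0.7) / (10.9 + 51×0.47) = 0.0164 mA.
I_C = β·I_B = 50×0.0164 = 0.821 mA, and I_E = (β+1)I_B = 0.837 mA.
V_CE = V_CC − I_C·R_C − I_E·R_E = 14 − 0.821×5.6 − 0.837×0.47 = 9.01 V.
V_CE = 9.01 V > 0.2 V confirms active-region operation.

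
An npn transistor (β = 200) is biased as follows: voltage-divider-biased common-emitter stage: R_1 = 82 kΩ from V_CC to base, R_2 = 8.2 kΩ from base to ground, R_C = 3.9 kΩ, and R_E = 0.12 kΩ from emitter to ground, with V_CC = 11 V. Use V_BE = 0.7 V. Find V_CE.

Thevenize the base divider: V_Th = V_CC·R_2/(R_1+R_2) = 11×8.2/90.2 = 1 V, R_Th = R_1‖R_2 = 7.45 kΩ.
Base-emitter loop: V_Th = I_B·R_Th + V_BE + (β+1)I_B·R_E, so I_B = (1 − 0.7) / (7.45 + 201×0.12) = 0.0095 mA.
I_C = β·I_B = 200×0.0095 = 1.9 mA, and I_E = (β+1)I_B = 1.91 mA.
V_CE = V_CC − I_C·R_C − I_E·R_E = 11 − 1.9×3.9 − 1.91×0.12 = 3.36 V.
V_CE = 3.36 V > 0.2 V confirms active-region operation.

V_CE ≈ 3.4 V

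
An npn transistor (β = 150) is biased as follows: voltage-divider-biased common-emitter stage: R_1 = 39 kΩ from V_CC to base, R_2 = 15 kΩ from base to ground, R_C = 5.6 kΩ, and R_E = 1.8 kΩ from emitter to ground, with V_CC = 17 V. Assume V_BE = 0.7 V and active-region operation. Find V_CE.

V_CE ≈ 1.2 V

Thevenize the base divider: V_Th = V_CC·R_2/(R_1+R_2) = 17×15/54 = 4.72 V, R_Th = R_1‖R_2 = 10.8 kΩ.
Base-emitter loop: V_Th = I_B·R_Th + V_BE + (β+1)I_B·R_E, so I_B = (4.72 − 0.7) / (10.8 + 151×1.8) = 0.0142 mA.
I_C = β·I_B = 150×0.0142 = 2.13 mA, and I_E = (β+1)I_B = 2.15 mA.
V_CE = V_CC − I_C·R_C − I_E·R_E = 17 − 2.13×5.6 − 2.15×1.8 = 1.18 V.
V_CE = 1.18 V > 0.2 V confirms active-region operation.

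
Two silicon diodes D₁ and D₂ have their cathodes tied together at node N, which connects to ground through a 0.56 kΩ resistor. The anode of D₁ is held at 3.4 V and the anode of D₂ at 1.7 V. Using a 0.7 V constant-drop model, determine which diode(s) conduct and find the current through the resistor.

Assume both conduct. Then node N would need to be at both 3.4−0.7 = 2.7 V and 1.7−0.7 = 1 V, which is impossible.
Assume only D₁ conducts: V_N = 3.4 − 0.7 = 2.7 V, so I_R = 2.7/0.56 = 4.82 mA.
Check D₂: its anode-to-cathode voltage is 1.7 − 2.7 = -1 V < 0.7 V, so it is off. The assumption is consistent.

Only D₁ conducts; I_R ≈ 4.8 mA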